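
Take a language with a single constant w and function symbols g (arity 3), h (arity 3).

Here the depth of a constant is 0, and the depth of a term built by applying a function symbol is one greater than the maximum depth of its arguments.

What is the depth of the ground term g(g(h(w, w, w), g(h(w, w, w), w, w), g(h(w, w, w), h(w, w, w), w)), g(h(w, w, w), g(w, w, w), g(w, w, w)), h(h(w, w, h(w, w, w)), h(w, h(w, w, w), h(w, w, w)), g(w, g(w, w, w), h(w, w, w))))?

depth(h(w, w, w)) = 1 + max(0, 0, 0) = 1
depth(g(h(w, w, w), w, w)) = 1 + max(1, 0, 0) = 2
depth(g(h(w, w, w), h(w, w, w), w)) = 1 + max(1, 1, 0) = 2
depth(g(h(w, w, w), g(h(w, w, w), w, w), g(h(w, w, w), h(w, w, w), w))) = 1 + max(1, 2, 2) = 3
depth(g(w, w, w)) = 1 + max(0, 0, 0) = 1
depth(g(h(w, w, w), g(w, w, w), g(w, w, w))) = 1 + max(1, 1, 1) = 2
depth(h(w, w, h(w, w, w))) = 1 + max(0, 0, 1) = 2
depth(h(w, h(w, w, w), h(w, w, w))) = 1 + max(0, 1, 1) = 2
depth(g(w, g(w, w, w), h(w, w, w))) = 1 + max(0, 1, 1) = 2
depth(h(h(w, w, h(w, w, w)), h(w, h(w, w, w), h(w, w, w)), g(w, g(w, w, w), h(w, w, w)))) = 1 + max(2, 2, 2) = 3
depth(g(g(h(w, w, w), g(h(w, w, w), w, w), g(h(w, w, w), h(w, w, w), w)), g(h(w, w, w), g(w, w, w), g(w, w, w)), h(h(w, w, h(w, w, w)), h(w, h(w, w, w), h(w, w, w)), g(w, g(w, w, w), h(w, w, w))))) = 1 + max(3, 2, 3) = 4

4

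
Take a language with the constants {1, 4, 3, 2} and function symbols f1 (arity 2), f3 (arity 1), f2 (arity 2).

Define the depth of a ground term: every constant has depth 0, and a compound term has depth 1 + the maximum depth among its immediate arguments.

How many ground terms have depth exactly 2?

3204

Let N_k = |{terms of depth ≤ k}|. Then N_0 = 4 and N_k = 4 + N_{k-1}^2 + N_{k-1} + N_{k-1}^2 for k ≥ 1 (one summand per function symbol, arity giving the exponent).
N_0 = 4
N_1 = 4 + 4^2 + 4 + 4^2 = 40
N_2 = 4 + 40^2 + 40 + 40^2 = 3244
Terms of depth exactly 2: N_2 − N_1 = 3244 − 40 = 3204.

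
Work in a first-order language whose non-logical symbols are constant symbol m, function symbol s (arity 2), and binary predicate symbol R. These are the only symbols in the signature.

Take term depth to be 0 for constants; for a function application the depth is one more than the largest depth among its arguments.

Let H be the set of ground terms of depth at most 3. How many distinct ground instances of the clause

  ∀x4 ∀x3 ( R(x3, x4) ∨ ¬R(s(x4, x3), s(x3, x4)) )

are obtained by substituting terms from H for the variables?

Ground terms of depth ≤ 3:
  If N_k denotes the number of depth-≤k ground terms, the 1 constant gives N_0 = 1, and each function symbol of arity r contributes N_{k-1}^r new terms at level k: N_k = 1 + N_{k-1}^2.
  N_0 = 1
  N_1 = 1 + 1^2 = 2
  N_2 = 1 + 2^2 = 5
  N_3 = 1 + 5^2 = 26
So there are 26 ground terms available for substitution.
Each of x4, x3 ranges independently over the available ground terms, and distinct assignments produce distinct instances.
Number of ground instances = 26^2 = 676.

676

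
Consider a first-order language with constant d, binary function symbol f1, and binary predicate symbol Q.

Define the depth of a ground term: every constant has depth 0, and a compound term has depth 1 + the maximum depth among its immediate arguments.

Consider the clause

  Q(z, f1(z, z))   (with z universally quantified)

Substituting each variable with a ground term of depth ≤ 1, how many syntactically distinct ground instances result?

Ground terms of depth ≤ 1:
  Write N_k for the number of ground terms of depth ≤ k. A term of depth ≤ k is either a constant or a function symbol applied to arguments of depth ≤ k−1, so N_k = 1 + N_{k-1}^2.
  N_0 = 1
  N_1 = 1 + 1^2 = 2
  Explicitly: d, f1(d, d).
So there are 2 ground terms available for substitution.
The body mentions the single quantified variable z; since ground terms form a free algebra, no two substitutions collapse to the same formula.
Number of ground instances = 2.

2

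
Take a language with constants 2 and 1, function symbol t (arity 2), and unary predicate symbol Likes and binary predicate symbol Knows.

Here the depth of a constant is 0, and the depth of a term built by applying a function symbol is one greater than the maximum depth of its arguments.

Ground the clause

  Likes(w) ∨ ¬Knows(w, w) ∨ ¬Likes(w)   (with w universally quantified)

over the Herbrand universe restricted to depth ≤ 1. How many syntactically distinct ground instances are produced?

Ground terms of depth ≤ 1:
  Let N_k = |{terms of depth ≤ k}|. Then N_0 = 2 and N_k = 2 + N_{k-1}^2 for k ≥ 1 (one summand per function symbol, arity giving the exponent).
  N_0 = 2
  N_1 = 2 + 2^2 = 6
  Explicitly: 2, 1, t(2, 2), t(2, 1), t(1, 2), t(1, 1).
So there are 6 ground terms available for substitution.
The body mentions the single quantified variable w; since ground terms form a free algebra, no two substitutions collapse to the same formula.
Number of ground instances = 6.

6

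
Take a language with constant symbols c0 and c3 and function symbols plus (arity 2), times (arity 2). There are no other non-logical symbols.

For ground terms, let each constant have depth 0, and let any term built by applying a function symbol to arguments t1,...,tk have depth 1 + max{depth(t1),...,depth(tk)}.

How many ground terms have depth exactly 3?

81408

Let N_k count ground terms of depth at most k. Each non-constant term of depth ≤ k is some function symbol applied to depth-≤(k−1) arguments, giving N_k = 2 + N_{k-1}^2 + N_{k-1}^2.
N_0 = 2
N_1 = 2 + 2^2 + 2^2 = 10
N_2 = 2 + 10^2 + 10^2 = 202
N_3 = 2 + 202^2 + 202^2 = 81610
Terms of depth exactly 3: N_3 − N_2 = 81610 − 202 = 81408.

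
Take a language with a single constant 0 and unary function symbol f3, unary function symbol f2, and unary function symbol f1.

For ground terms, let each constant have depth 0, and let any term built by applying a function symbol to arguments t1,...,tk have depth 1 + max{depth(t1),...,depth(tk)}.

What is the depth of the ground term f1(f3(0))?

2

depth(f3(0)) = 1 + depth(0) = 1 + 0 = 1
depth(f1(f3(0))) = 1 + depth(f3(0)) = 1 + 1 = 2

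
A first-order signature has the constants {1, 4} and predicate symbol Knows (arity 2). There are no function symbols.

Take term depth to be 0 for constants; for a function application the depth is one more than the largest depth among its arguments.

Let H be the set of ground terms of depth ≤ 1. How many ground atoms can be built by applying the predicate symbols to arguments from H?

First count ground terms of depth ≤ 1.
With no function symbols every ground term is a constant, so there are exactly 2 ground terms at every depth bound.
N_0 = 2
N_1 = 2
Explicitly: 1, 4.
So |H| = 2.
For each predicate symbol, the number of ground atoms is |H| raised to its arity; summing:
  Knows: 2^2 = 4
Total ground atoms: 4.

4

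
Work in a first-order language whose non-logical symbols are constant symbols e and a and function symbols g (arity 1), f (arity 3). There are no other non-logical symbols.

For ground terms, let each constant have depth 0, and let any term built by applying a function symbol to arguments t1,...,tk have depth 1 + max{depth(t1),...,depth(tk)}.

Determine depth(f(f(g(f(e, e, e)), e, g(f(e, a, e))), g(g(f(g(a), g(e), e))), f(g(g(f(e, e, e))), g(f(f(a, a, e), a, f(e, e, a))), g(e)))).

5

depth(f(e, e, e)) = 1 + max(0, 0, 0) = 1
depth(g(f(e, e, e))) = 1 + depth(f(e, e, e)) = 1 + 1 = 2
depth(f(e, a, e)) = 1 + max(0, 0, 0) = 1
depth(g(f(e, a, e))) = 1 + depth(f(e, a, e)) = 1 + 1 = 2
depth(f(g(f(e, e, e)), e, g(f(e, a, e)))) = 1 + max(2, 0, 2) = 3
depth(g(a)) = 1 + depth(a) = 1 + 0 = 1
depth(g(e)) = 1 + depth(e) = 1 + 0 = 1
depth(f(g(a), g(e), e)) = 1 + max(1, 1, 0) = 2
depth(g(f(g(a), g(e), e))) = 1 + depth(f(g(a), g(e), e)) = 1 + 2 = 3
depth(g(g(f(g(a), g(e), e)))) = 1 + depth(g(f(g(a), g(e), e))) = 1 + 3 = 4
depth(g(g(f(e, e, e)))) = 1 + depth(g(f(e, e, e))) = 1 + 2 = 3
depth(f(a, a, e)) = 1 + max(0, 0, 0) = 1
depth(f(e, e, a)) = 1 + max(0, 0, 0) = 1
depth(f(f(a, a, e), a, f(e, e, a))) = 1 + max(1, 0, 1) = 2
depth(g(f(f(a, a, e), a, f(e, e, a)))) = 1 + depth(f(f(a, a, e), a, f(e, e, a))) = 1 + 2 = 3
depth(f(g(g(f(e, e, e))), g(f(f(a, a, e), a, f(e, e, a))), g(e))) = 1 + max(3, 3, 1) = 4
depth(f(f(g(f(e, e, e)), e, g(f(e, a, e))), g(g(f(g(a), g(e), e))), f(g(g(f(e, e, e))), g(f(f(a, a, e), a, f(e, e, a))), g(e)))) = 1 + max(3, 4, 4) = 5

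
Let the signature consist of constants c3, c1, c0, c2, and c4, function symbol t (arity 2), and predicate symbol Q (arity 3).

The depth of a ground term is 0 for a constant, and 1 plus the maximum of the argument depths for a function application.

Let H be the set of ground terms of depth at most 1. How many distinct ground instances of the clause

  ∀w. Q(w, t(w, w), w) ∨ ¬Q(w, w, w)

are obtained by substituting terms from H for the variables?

Ground terms of depth ≤ 1:
  Write N_k for the number of ground terms of depth ≤ k. A term of depth ≤ k is either a constant or a function symbol applied to arguments of depth ≤ k−1, so N_k = 5 + N_{k-1}^2.
  N_0 = 5
  N_1 = 5 + 5^2 = 30
So there are 30 ground terms available for substitution.
The variable w ranges independently over the available ground terms, and distinct assignments produce distinct instances.
Number of ground instances = 30.

30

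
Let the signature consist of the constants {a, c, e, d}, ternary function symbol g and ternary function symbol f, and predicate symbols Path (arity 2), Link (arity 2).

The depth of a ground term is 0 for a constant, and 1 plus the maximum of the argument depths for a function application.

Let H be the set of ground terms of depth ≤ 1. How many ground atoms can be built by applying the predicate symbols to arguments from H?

34848

First count ground terms of depth ≤ 1.
Count level by level. With function symbols g/3, f/3, the terms of depth ≤ k are the 4 constants together with each function applied to depth-≤(k−1) tuples, so N_k = 4 + N_{k-1}^3 + N_{k-1}^3.
N_0 = 4
N_1 = 4 + 4^3 + 4^3 = 132
So |H| = 132.
For each predicate symbol, the number of ground atoms is |H| raised to its arity; summing:
  Path: 132^2 = 17424;  Link: 132^2 = 17424
Total ground atoms: 17424 + 17424 = 34848.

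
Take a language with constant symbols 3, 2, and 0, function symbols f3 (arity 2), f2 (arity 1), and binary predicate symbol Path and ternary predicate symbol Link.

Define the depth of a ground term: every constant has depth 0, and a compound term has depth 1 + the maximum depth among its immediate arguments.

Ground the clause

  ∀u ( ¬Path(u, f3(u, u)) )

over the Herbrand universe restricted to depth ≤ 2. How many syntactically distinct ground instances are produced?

243

Ground terms of depth ≤ 2:
  Write N_k for the number of ground terms of depth ≤ k. A term of depth ≤ k is either a constant or a function symbol applied to arguments of depth ≤ k−1, so N_k = 3 + N_{k-1}^2 + N_{k-1}.
  N_0 = 3
  N_1 = 3 + 3^2 + 3 = 15
  N_2 = 3 + 15^2 + 15 = 243
So there are 243 ground terms available for substitution.
The variable u ranges independently over the available ground terms, and distinct assignments produce distinct instances.
Number of ground instances = 243.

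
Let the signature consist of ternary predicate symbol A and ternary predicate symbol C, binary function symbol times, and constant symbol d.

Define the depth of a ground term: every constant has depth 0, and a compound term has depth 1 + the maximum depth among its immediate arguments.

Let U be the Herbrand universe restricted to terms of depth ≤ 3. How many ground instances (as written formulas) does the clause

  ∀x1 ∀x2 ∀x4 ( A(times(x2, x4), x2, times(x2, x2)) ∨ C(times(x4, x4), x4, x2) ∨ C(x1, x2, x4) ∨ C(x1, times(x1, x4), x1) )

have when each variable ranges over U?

Ground terms of depth ≤ 3:
  If N_k denotes the number of depth-≤k ground terms, the 1 constant gives N_0 = 1, and each function symbol of arity r contributes N_{k-1}^r new terms at level k: N_k = 1 + N_{k-1}^2.
  N_0 = 1
  N_1 = 1 + 1^2 = 2
  N_2 = 1 + 2^2 = 5
  N_3 = 1 + 5^2 = 26
So there are 26 ground terms available for substitution.
The clause has 3 distinct variables (x1, x2, x4), each appearing in the body. In the free term algebra distinct substitutions yield syntactically distinct ground instances.
Number of ground instances = 26^3 = 17576.

17576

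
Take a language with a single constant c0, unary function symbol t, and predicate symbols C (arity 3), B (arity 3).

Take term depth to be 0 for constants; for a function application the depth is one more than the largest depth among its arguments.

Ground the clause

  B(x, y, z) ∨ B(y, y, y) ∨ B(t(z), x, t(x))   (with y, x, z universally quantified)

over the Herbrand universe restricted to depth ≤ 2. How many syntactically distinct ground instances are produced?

Ground terms of depth ≤ 2:
  Let N_k = |{terms of depth ≤ k}|. Then N_0 = 1 and N_k = 1 + N_{k-1} for k ≥ 1 (one summand per function symbol, arity giving the exponent).
  N_0 = 1
  N_1 = 1 + 1 = 2
  N_2 = 1 + 2 = 3
  Explicitly: c0, t(c0), t(t(c0)).
So there are 3 ground terms available for substitution.
There are 3 variables to instantiate (y, x, z), each occurring in at least one literal, so different choices give different ground instances.
Number of ground instances = 3^3 = 27.

27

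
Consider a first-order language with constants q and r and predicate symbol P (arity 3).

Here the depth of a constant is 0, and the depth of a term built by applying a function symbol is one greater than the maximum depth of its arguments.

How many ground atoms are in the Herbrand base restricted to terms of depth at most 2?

8

First count ground terms of depth ≤ 2.
With no function symbols every ground term is a constant, so there are exactly 2 ground terms at every depth bound.
N_0 = 2
N_1 = 2
N_2 = 2
So |H| = 2.
A ground atom is a predicate applied to a tuple of terms from H, so the count is the sum over predicates of |H|^arity:
  P: 2^3 = 8
Total ground atoms: 8.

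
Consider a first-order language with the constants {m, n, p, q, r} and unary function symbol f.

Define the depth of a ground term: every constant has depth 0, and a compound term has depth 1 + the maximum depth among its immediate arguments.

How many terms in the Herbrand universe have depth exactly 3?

Count level by level. With function symbols f/1, the terms of depth ≤ k are the 5 constants together with each function applied to depth-≤(k−1) tuples, so N_k = 5 + N_{k-1}.
N_0 = 5
N_1 = 5 + 5 = 10
N_2 = 5 + 10 = 15
N_3 = 5 + 15 = 20
Terms of depth exactly 3: N_3 − N_2 = 20 − 15 = 5.

5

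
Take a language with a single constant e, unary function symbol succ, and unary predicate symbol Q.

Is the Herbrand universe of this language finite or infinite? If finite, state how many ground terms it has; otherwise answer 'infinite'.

infinite

The signature has at least one function symbol (succ, arity 1) and at least one constant (e).
Iterating succ gives infinitely many distinct ground terms: e, succ(e), succ(succ(e)), ...
So the Herbrand universe is infinite.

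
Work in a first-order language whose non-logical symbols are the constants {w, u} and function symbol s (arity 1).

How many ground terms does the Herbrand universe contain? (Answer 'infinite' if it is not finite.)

The signature has at least one function symbol (s, arity 1) and at least one constant (w).
Iterating s gives infinitely many distinct ground terms: w, s(w), s(s(w)), ...
So the Herbrand universe is infinite.

infinite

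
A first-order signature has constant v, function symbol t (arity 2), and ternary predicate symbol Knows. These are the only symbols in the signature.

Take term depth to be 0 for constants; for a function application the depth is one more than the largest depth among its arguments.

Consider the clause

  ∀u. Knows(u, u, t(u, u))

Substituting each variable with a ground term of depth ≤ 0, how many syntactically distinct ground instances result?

1

Ground terms of depth ≤ 0:
  Let N_k = |{terms of depth ≤ k}|. Then N_0 = 1 and N_k = 1 + N_{k-1}^2 for k ≥ 1 (one summand per function symbol, arity giving the exponent).
  N_0 = 1
  Explicitly: v.
So there is exactly 1 ground term available for substitution.
The clause has 1 distinct variable (u), which appears in the body. In the free term algebra distinct substitutions yield syntactically distinct ground instances.
Number of ground instances = 1.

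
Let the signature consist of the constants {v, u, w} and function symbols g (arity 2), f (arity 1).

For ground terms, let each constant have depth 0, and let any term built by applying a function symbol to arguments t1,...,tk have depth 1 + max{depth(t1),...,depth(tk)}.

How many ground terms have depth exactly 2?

228

If N_k denotes the number of depth-≤k ground terms, the 3 constants give N_0 = 3, and each function symbol of arity r contributes N_{k-1}^r new terms at level k: N_k = 3 + N_{k-1}^2 + N_{k-1}.
N_0 = 3
N_1 = 3 + 3^2 + 3 = 15
N_2 = 3 + 15^2 + 15 = 243
Terms of depth exactly 2: N_2 − N_1 = 243 − 15 = 228.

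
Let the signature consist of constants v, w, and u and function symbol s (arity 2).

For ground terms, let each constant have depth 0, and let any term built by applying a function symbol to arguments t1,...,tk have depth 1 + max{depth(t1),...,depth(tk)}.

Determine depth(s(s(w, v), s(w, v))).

2

depth(s(w, v)) = 1 + max(0, 0) = 1
depth(s(s(w, v), s(w, v))) = 1 + max(1, 1) = 2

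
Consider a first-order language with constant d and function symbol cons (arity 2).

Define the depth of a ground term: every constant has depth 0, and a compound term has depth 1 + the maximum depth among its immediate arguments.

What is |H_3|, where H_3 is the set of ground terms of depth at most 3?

Let N_k count ground terms of depth at most k. Each non-constant term of depth ≤ k is some function symbol applied to depth-≤(k−1) arguments, giving N_k = 1 + N_{k-1}^2.
N_0 = 1
N_1 = 1 + 1^2 = 2
N_2 = 1 + 2^2 = 5
N_3 = 1 + 5^2 = 26

26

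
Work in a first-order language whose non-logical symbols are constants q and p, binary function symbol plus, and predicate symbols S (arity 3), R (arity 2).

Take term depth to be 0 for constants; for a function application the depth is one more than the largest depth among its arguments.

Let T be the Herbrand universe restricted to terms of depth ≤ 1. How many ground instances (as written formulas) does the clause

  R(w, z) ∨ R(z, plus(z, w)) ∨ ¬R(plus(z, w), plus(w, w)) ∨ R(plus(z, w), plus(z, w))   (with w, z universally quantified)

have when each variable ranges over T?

Ground terms of depth ≤ 1:
  Count level by level. With function symbols plus/2, the terms of depth ≤ k are the 2 constants together with each function applied to depth-≤(k−1) tuples, so N_k = 2 + N_{k-1}^2.
  N_0 = 2
  N_1 = 2 + 2^2 = 6
  Explicitly: q, p, plus(q, q), plus(q, p), plus(p, q), plus(p, p).
So there are 6 ground terms available for substitution.
Each of w, z ranges independently over the available ground terms, and distinct assignments produce distinct instances.
Number of ground instances = 6^2 = 36.

36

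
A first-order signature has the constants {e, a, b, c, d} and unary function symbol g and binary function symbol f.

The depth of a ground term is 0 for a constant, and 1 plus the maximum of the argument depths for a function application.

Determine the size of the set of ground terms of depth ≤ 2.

1265

Write N_k for the number of ground terms of depth ≤ k. A term of depth ≤ k is either a constant or a function symbol applied to arguments of depth ≤ k−1, so N_k = 5 + N_{k-1} + N_{k-1}^2.
N_0 = 5
N_1 = 5 + 5 + 5^2 = 35
N_2 = 5 + 35 + 35^2 = 1265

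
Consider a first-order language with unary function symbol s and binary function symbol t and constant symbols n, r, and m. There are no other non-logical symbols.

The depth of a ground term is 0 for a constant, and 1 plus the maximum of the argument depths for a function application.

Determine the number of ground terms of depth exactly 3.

Let N_k count ground terms of depth at most k. Each non-constant term of depth ≤ k is some function symbol applied to depth-≤(k−1) arguments, giving N_k = 3 + N_{k-1} + N_{k-1}^2.
N_0 = 3
N_1 = 3 + 3 + 3^2 = 15
N_2 = 3 + 15 + 15^2 = 243
N_3 = 3 + 243 + 243^2 = 59295
Terms of depth exactly 3: N_3 − N_2 = 59295 − 243 = 59052.

59052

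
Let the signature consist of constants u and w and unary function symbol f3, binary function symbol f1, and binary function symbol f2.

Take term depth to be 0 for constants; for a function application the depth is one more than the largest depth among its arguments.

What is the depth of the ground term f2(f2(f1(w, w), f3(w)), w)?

3

depth(f1(w, w)) = 1 + max(0, 0) = 1
depth(f3(w)) = 1 + depth(w) = 1 + 0 = 1
depth(f2(f1(w, w), f3(w))) = 1 + max(1, 1) = 2
depth(f2(f2(f1(w, w), f3(w)), w)) = 1 + max(2, 0) = 3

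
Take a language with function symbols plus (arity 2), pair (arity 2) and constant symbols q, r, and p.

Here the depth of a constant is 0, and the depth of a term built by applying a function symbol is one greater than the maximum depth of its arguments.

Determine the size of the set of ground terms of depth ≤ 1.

21

Count level by level. With function symbols plus/2, pair/2, the terms of depth ≤ k are the 3 constants together with each function applied to depth-≤(k−1) tuples, so N_k = 3 + N_{k-1}^2 + N_{k-1}^2.
N_0 = 3
N_1 = 3 + 3^2 + 3^2 = 21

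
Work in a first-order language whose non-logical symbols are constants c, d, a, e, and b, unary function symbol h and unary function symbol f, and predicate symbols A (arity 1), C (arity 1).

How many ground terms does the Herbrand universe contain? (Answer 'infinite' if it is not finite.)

The signature has at least one function symbol (h, arity 1) and at least one constant (c).
Iterating h gives infinitely many distinct ground terms: c, h(c), h(h(c)), ...
So the Herbrand universe is infinite.

infinite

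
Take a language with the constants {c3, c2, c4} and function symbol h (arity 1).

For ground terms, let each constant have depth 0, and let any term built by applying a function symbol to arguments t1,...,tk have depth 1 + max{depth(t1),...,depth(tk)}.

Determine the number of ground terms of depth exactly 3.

Let N_k count ground terms of depth at most k. Each non-constant term of depth ≤ k is some function symbol applied to depth-≤(k−1) arguments, giving N_k = 3 + N_{k-1}.
N_0 = 3
N_1 = 3 + 3 = 6
N_2 = 3 + 6 = 9
N_3 = 3 + 9 = 12
Terms of depth exactly 3: N_3 − N_2 = 12 − 9 = 3.

3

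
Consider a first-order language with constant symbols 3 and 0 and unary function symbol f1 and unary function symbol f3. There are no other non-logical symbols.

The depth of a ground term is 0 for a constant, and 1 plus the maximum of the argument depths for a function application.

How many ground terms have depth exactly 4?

Write N_k for the number of ground terms of depth ≤ k. A term of depth ≤ k is either a constant or a function symbol applied to arguments of depth ≤ k−1, so N_k = 2 + N_{k-1} + N_{k-1}.
N_0 = 2
N_1 = 2 + 2 + 2 = 6
N_2 = 2 + 6 + 6 = 14
N_3 = 2 + 14 + 14 = 30
N_4 = 2 + 30 + 30 = 62
Terms of depth exactly 4: N_4 − N_3 = 62 − 30 = 32.

32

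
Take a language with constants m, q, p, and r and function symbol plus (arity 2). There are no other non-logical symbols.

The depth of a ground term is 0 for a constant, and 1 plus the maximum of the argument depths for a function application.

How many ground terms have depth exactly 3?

162816

Write N_k for the number of ground terms of depth ≤ k. A term of depth ≤ k is either a constant or a function symbol applied to arguments of depth ≤ k−1, so N_k = 4 + N_{k-1}^2.
N_0 = 4
N_1 = 4 + 4^2 = 20
N_2 = 4 + 20^2 = 404
N_3 = 4 + 404^2 = 163220
Terms of depth exactly 3: N_3 − N_2 = 163220 − 404 = 162816.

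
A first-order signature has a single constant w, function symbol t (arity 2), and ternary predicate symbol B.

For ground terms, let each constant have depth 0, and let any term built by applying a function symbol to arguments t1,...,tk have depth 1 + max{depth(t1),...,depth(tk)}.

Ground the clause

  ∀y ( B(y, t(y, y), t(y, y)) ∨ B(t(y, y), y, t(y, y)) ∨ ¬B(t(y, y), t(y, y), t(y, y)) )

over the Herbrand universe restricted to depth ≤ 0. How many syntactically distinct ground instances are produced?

1

Ground terms of depth ≤ 0:
  Count level by level. With function symbols t/2, the terms of depth ≤ k are the 1 constant together with each function applied to depth-≤(k−1) tuples, so N_k = 1 + N_{k-1}^2.
  N_0 = 1
So there is exactly 1 ground term available for substitution.
The clause has 1 distinct variable (y), which appears in the body. In the free term algebra distinct substitutions yield syntactically distinct ground instances.
Number of ground instances = 1.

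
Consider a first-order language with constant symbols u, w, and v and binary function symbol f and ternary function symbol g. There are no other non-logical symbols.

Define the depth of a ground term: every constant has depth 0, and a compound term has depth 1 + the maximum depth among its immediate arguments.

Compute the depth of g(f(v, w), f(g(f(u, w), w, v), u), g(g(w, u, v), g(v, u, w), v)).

4

depth(f(v, w)) = 1 + max(0, 0) = 1
depth(f(u, w)) = 1 + max(0, 0) = 1
depth(g(f(u, w), w, v)) = 1 + max(1, 0, 0) = 2
depth(f(g(f(u, w), w, v), u)) = 1 + max(2, 0) = 3
depth(g(w, u, v)) = 1 + max(0, 0, 0) = 1
depth(g(v, u, w)) = 1 + max(0, 0, 0) = 1
depth(g(g(w, u, v), g(v, u, w), v)) = 1 + max(1, 1, 0) = 2
depth(g(f(v, w), f(g(f(u, w), w, v), u), g(g(w, u, v), g(v, u, w), v))) = 1 + max(1, 3, 2) = 4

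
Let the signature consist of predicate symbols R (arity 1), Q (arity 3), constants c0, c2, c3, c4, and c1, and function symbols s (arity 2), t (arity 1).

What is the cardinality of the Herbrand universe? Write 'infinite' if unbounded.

The signature has at least one function symbol (s, arity 2) and at least one constant (c0).
Iterating s gives infinitely many distinct ground terms: c0, s(c0, c0), s(s(c0, c0), s(c0, c0)), ...
So the Herbrand universe is infinite.

infinite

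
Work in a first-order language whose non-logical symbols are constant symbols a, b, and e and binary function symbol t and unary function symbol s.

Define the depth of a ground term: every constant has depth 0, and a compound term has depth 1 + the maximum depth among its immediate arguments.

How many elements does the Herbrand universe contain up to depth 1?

15

Count level by level. With function symbols t/2, s/1, the terms of depth ≤ k are the 3 constants together with each function applied to depth-≤(k−1) tuples, so N_k = 3 + N_{k-1}^2 + N_{k-1}.
N_0 = 3
N_1 = 3 + 3^2 + 3 = 15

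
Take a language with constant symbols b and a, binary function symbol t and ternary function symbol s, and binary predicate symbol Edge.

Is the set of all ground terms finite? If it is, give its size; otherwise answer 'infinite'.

The signature has at least one function symbol (t, arity 2) and at least one constant (b).
Iterating t gives infinitely many distinct ground terms: b, t(b, b), t(t(b, b), t(b, b)), ...
So the Herbrand universe is infinite.

infinite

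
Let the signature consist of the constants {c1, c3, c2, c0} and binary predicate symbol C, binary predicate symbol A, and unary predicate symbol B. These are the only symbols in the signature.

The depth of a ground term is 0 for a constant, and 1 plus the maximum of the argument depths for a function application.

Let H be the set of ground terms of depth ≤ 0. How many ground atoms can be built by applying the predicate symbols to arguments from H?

First count ground terms of depth ≤ 0.
With no function symbols every ground term is a constant, so there are exactly 4 ground terms at every depth bound.
N_0 = 4
Explicitly: c1, c3, c2, c0.
So |H| = 4.
A ground atom is a predicate applied to a tuple of terms from H, so the count is the sum over predicates of |H|^arity:
  C: 4^2 = 16;  A: 4^2 = 16;  B: 4
Total ground atoms: 16 + 16 + 4 = 36.

36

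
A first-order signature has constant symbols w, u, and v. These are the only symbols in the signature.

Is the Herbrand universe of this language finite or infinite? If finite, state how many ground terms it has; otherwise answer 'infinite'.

There are no function symbols, so every ground term is one of the 3 constants.
The Herbrand universe is {w, u, v}, which is finite with 3 elements.

3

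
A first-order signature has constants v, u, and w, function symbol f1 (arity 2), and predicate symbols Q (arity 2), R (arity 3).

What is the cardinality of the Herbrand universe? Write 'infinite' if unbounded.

The signature has at least one function symbol (f1, arity 2) and at least one constant (v).
Iterating f1 gives infinitely many distinct ground terms: v, f1(v, v), f1(f1(v, v), f1(v, v)), ...
So the Herbrand universe is infinite.

infinite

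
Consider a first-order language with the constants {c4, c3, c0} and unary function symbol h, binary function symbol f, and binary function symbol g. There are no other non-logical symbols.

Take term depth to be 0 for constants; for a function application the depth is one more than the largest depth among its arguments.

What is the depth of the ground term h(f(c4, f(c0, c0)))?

depth(f(c0, c0)) = 1 + max(0, 0) = 1
depth(f(c4, f(c0, c0))) = 1 + max(0, 1) = 2
depth(h(f(c4, f(c0, c0)))) = 1 + depth(f(c4, f(c0, c0))) = 1 + 2 = 3

3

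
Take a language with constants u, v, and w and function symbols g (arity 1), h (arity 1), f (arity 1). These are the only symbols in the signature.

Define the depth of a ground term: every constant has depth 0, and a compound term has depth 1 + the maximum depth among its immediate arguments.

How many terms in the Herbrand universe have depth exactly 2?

27

Let N_k = |{terms of depth ≤ k}|. Then N_0 = 3 and N_k = 3 + N_{k-1} + N_{k-1} + N_{k-1} for k ≥ 1 (one summand per function symbol, arity giving the exponent).
N_0 = 3
N_1 = 3 + 3 + 3 + 3 = 12
N_2 = 3 + 12 + 12 + 12 = 39
Terms of depth exactly 2: N_2 − N_1 = 39 − 12 = 27.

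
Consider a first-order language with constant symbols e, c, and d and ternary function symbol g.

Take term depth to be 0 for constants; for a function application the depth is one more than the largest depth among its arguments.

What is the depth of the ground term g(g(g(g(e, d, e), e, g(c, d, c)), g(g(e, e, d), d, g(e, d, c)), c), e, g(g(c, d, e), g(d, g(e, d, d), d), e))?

4

depth(g(e, d, e)) = 1 + max(0, 0, 0) = 1
depth(g(c, d, c)) = 1 + max(0, 0, 0) = 1
depth(g(g(e, d, e), e, g(c, d, c))) = 1 + max(1, 0, 1) = 2
depth(g(e, e, d)) = 1 + max(0, 0, 0) = 1
depth(g(e, d, c)) = 1 + max(0, 0, 0) = 1
depth(g(g(e, e, d), d, g(e, d, c))) = 1 + max(1, 0, 1) = 2
depth(g(g(g(e, d, e), e, g(c, d, c)), g(g(e, e, d), d, g(e, d, c)), c)) = 1 + max(2, 2, 0) = 3
depth(g(c, d, e)) = 1 + max(0, 0, 0) = 1
depth(g(e, d, d)) = 1 + max(0, 0, 0) = 1
depth(g(d, g(e, d, d), d)) = 1 + max(0, 1, 0) = 2
depth(g(g(c, d, e), g(d, g(e, d, d), d), e)) = 1 + max(1, 2, 0) = 3
depth(g(g(g(g(e, d, e), e, g(c, d, c)), g(g(e, e, d), d, g(e, d, c)), c), e, g(g(c, d, e), g(d, g(e, d, d), d), e))) = 1 + max(3, 0, 3) = 4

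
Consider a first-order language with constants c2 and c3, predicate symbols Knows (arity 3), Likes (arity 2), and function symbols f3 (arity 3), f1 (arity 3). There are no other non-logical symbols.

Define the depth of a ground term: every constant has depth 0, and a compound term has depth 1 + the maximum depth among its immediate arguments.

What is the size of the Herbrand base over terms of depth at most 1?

First count ground terms of depth ≤ 1.
Let N_k count ground terms of depth at most k. Each non-constant term of depth ≤ k is some function symbol applied to depth-≤(k−1) arguments, giving N_k = 2 + N_{k-1}^3 + N_{k-1}^3.
N_0 = 2
N_1 = 2 + 2^3 + 2^3 = 18
So |H| = 18.
Ground atoms are formed by filling each argument slot of a predicate with a term from H, so an r-ary predicate gives |H|^r atoms:
  Knows: 18^3 = 5832;  Likes: 18^2 = 324
Total ground atoms: 5832 + 324 = 6156.

6156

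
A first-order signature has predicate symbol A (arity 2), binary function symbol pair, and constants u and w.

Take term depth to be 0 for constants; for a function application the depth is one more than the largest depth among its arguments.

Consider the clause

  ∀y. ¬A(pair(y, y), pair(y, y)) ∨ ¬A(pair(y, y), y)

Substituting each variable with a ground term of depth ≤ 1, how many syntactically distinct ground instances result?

6

Ground terms of depth ≤ 1:
  If N_k denotes the number of depth-≤k ground terms, the 2 constants give N_0 = 2, and each function symbol of arity r contributes N_{k-1}^r new terms at level k: N_k = 2 + N_{k-1}^2.
  N_0 = 2
  N_1 = 2 + 2^2 = 6
  Explicitly: u, w, pair(u, u), pair(u, w), pair(w, u), pair(w, w).
So there are 6 ground terms available for substitution.
The body mentions the single quantified variable y; since ground terms form a free algebra, no two substitutions collapse to the same formula.
Number of ground instances = 6.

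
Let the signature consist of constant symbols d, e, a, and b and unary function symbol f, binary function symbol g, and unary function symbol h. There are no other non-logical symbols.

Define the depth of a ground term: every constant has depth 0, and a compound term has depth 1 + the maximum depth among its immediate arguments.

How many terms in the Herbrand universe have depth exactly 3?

Write N_k for the number of ground terms of depth ≤ k. A term of depth ≤ k is either a constant or a function symbol applied to arguments of depth ≤ k−1, so N_k = 4 + N_{k-1} + N_{k-1}^2 + N_{k-1}.
N_0 = 4
N_1 = 4 + 4 + 4^2 + 4 = 28
N_2 = 4 + 28 + 28^2 + 28 = 844
N_3 = 4 + 844 + 844^2 + 844 = 714028
Terms of depth exactly 3: N_3 − N_2 = 714028 − 844 = 713184.

713184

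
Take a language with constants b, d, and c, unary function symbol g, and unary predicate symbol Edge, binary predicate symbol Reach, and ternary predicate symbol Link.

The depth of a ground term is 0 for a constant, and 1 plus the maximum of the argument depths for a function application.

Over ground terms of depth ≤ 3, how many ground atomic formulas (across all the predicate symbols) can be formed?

First count ground terms of depth ≤ 3.
Write N_k for the number of ground terms of depth ≤ k. A term of depth ≤ k is either a constant or a function symbol applied to arguments of depth ≤ k−1, so N_k = 3 + N_{k-1}.
N_0 = 3
N_1 = 3 + 3 = 6
N_2 = 3 + 6 = 9
N_3 = 3 + 9 = 12
Explicitly: b, d, c, g(b), g(d), g(c), g(g(b)), g(g(d)), g(g(c)), g(g(g(b))), g(g(g(d))), g(g(g(c))).
So |H| = 12.
For each predicate symbol, the number of ground atoms is |H| raised to its arity; summing:
  Edge: 12;  Reach: 12^2 = 144;  Link: 12^3 = 1728
Total ground atoms: 12 + 144 + 1728 = 1884.

1884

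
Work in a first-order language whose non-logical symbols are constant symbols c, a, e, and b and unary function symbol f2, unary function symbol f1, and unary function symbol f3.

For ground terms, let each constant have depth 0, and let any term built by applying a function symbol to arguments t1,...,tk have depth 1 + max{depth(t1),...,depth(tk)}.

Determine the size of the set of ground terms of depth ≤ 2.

52

Let N_k = |{terms of depth ≤ k}|. Then N_0 = 4 and N_k = 4 + N_{k-1} + N_{k-1} + N_{k-1} for k ≥ 1 (one summand per function symbol, arity giving the exponent).
N_0 = 4
N_1 = 4 + 4 + 4 + 4 = 16
N_2 = 4 + 16 + 16 + 16 = 52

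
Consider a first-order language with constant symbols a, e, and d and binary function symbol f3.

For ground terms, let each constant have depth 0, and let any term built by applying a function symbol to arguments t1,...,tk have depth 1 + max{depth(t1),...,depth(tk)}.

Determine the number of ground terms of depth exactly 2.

135

Let N_k count ground terms of depth at most k. Each non-constant term of depth ≤ k is some function symbol applied to depth-≤(k−1) arguments, giving N_k = 3 + N_{k-1}^2.
N_0 = 3
N_1 = 3 + 3^2 = 12
N_2 = 3 + 12^2 = 147
Terms of depth exactly 2: N_2 − N_1 = 147 − 12 = 135.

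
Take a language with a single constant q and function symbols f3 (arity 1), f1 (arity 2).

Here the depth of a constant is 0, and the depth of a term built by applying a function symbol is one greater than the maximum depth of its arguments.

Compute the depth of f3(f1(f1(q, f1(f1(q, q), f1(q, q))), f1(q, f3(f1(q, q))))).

depth(f1(q, q)) = 1 + max(0, 0) = 1
depth(f1(f1(q, q), f1(q, q))) = 1 + max(1, 1) = 2
depth(f1(q, f1(f1(q, q), f1(q, q)))) = 1 + max(0, 2) = 3
depth(f3(f1(q, q))) = 1 + depth(f1(q, q)) = 1 + 1 = 2
depth(f1(q, f3(f1(q, q)))) = 1 + max(0, 2) = 3
depth(f1(f1(q, f1(f1(q, q), f1(q, q))), f1(q, f3(f1(q, q))))) = 1 + max(3, 3) = 4
depth(f3(f1(f1(q, f1(f1(q, q), f1(q, q))), f1(q, f3(f1(q, q)))))) = 1 + depth(f1(f1(q, f1(f1(q, q), f1(q, q))), f1(q, f3(f1(q, q))))) = 1 + 4 = 5

5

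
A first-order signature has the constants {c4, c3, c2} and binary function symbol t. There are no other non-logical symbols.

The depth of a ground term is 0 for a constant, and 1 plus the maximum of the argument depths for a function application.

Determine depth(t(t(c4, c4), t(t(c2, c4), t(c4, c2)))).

3

depth(t(c4, c4)) = 1 + max(0, 0) = 1
depth(t(c2, c4)) = 1 + max(0, 0) = 1
depth(t(c4, c2)) = 1 + max(0, 0) = 1
depth(t(t(c2, c4), t(c4, c2))) = 1 + max(1, 1) = 2
depth(t(t(c4, c4), t(t(c2, c4), t(c4, c2)))) = 1 + max(1, 2) = 3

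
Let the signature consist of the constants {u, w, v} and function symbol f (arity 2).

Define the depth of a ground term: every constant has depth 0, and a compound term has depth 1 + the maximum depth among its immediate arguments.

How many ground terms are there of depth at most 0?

3

Count level by level. With function symbols f/2, the terms of depth ≤ k are the 3 constants together with each function applied to depth-≤(k−1) tuples, so N_k = 3 + N_{k-1}^2.
N_0 = 3
Explicitly: u, w, v.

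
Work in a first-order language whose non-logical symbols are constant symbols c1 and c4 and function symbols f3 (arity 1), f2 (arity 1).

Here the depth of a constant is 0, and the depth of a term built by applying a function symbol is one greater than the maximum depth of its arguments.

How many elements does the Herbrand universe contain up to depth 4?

Let N_k count ground terms of depth at most k. Each non-constant term of depth ≤ k is some function symbol applied to depth-≤(k−1) arguments, giving N_k = 2 + N_{k-1} + N_{k-1}.
N_0 = 2
N_1 = 2 + 2 + 2 = 6
N_2 = 2 + 6 + 6 = 14
N_3 = 2 + 14 + 14 = 30
N_4 = 2 + 30 + 30 = 62

62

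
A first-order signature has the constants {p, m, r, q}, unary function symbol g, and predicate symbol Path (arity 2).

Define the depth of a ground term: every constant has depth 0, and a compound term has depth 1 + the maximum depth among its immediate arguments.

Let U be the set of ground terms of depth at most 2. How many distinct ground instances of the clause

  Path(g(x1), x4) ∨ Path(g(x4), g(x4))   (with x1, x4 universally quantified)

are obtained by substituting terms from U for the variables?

144

Ground terms of depth ≤ 2:
  If N_k denotes the number of depth-≤k ground terms, the 4 constants give N_0 = 4, and each function symbol of arity r contributes N_{k-1}^r new terms at level k: N_k = 4 + N_{k-1}.
  N_0 = 4
  N_1 = 4 + 4 = 8
  N_2 = 4 + 8 = 12
  Explicitly: p, m, r, q, g(p), g(m), g(r), g(q), g(g(p)), g(g(m)), g(g(r)), g(g(q)).
So there are 12 ground terms available for substitution.
There are 2 variables to instantiate (x1, x4), each occurring in at least one literal, so different choices give different ground instances.
Number of ground instances = 12^2 = 144.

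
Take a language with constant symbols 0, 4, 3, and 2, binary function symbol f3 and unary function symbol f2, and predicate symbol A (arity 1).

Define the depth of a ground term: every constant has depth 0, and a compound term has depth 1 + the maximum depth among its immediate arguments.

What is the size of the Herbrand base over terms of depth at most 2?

604

First count ground terms of depth ≤ 2.
Count level by level. With function symbols f3/2, f2/1, the terms of depth ≤ k are the 4 constants together with each function applied to depth-≤(k−1) tuples, so N_k = 4 + N_{k-1}^2 + N_{k-1}.
N_0 = 4
N_1 = 4 + 4^2 + 4 = 24
N_2 = 4 + 24^2 + 24 = 604
So |H| = 604.
A ground atom is a predicate applied to a tuple of terms from H, so the count is the sum over predicates of |H|^arity:
  A: 604
Total ground atoms: 604.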